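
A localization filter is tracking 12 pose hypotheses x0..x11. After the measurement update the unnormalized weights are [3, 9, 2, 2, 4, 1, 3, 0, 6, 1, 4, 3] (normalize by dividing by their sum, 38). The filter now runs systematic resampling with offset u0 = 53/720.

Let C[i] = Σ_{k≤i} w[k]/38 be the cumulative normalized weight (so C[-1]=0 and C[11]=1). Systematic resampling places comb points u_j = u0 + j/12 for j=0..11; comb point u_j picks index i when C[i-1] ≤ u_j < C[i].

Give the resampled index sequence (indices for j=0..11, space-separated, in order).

C = [3/38, 6/19, 7/19, 8/19, 10/19, 21/38, 12/19, 12/19, 15/19, 31/38, 35/38, 1]
j=0: u_0=53/720 ∈ [0, 3/38) → index 0
j=1: u_1=113/720 ∈ [3/38, 6/19) → index 1
j=2: u_2=173/720 ∈ [3/38, 6/19) → index 1
j=3: u_3=233/720 ∈ [6/19, 7/19) → index 2
j=4: u_4=293/720 ∈ [7/19, 8/19) → index 3
j=5: u_5=353/720 ∈ [8/19, 10/19) → index 4
j=6: u_6=413/720 ∈ [21/38, 12/19) → index 6
j=7: u_7=473/720 ∈ [12/19, 15/19) → index 8
j=8: u_8=533/720 ∈ [12/19, 15/19) → index 8
j=9: u_9=593/720 ∈ [31/38, 35/38) → index 10
j=10: u_10=653/720 ∈ [31/38, 35/38) → index 10
j=11: u_11=713/720 ∈ [35/38, 1) → index 11

0 1 1 2 3 4 6 8 8 10 10 11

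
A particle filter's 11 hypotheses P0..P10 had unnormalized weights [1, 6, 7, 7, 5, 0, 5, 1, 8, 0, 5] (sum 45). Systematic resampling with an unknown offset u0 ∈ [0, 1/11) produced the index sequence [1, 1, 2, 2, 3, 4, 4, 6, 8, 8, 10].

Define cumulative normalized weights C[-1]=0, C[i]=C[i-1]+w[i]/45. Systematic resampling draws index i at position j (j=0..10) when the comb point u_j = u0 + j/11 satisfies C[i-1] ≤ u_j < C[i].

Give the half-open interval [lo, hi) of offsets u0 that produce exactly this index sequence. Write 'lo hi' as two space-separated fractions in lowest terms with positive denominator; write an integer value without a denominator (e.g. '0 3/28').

C = [1/45, 7/45, 14/45, 7/15, 26/45, 26/45, 31/45, 32/45, 8/9, 8/9, 1]
j=0 picked index 1: u0 ∈ [1/45, 7/45)
j=1 picked index 1: u0 ∈ [-34/495, 32/495)
j=2 picked index 2: u0 ∈ [-13/495, 64/495)
j=3 picked index 2: u0 ∈ [-58/495, 19/495)
j=4 picked index 3: u0 ∈ [-26/495, 17/165)
j=5 picked index 4: u0 ∈ [2/165, 61/495)
j=6 picked index 4: u0 ∈ [-13/165, 16/495)
j=7 picked index 6: u0 ∈ [-29/495, 26/495)
j=8 picked index 8: u0 ∈ [-8/495, 16/99)
j=9 picked index 8: u0 ∈ [-53/495, 7/99)
j=10 picked index 10: u0 ∈ [-2/99, 1/11)
intersection: [1/45, 16/495)

1/45 16/495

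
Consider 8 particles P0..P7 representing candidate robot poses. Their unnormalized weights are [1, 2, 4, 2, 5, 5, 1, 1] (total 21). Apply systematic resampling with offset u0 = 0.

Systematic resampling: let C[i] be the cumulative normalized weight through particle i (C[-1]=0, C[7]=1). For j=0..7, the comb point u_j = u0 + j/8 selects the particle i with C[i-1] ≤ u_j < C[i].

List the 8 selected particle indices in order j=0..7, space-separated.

C = [1/21, 1/7, 1/3, 3/7, 2/3, 19/21, 20/21, 1]
j=0: u_0=0 ∈ [0, 1/21) → index 0
j=1: u_1=1/8 ∈ [1/21, 1/7) → index 1
j=2: u_2=1/4 ∈ [1/7, 1/3) → index 2
j=3: u_3=3/8 ∈ [1/3, 3/7) → index 3
j=4: u_4=1/2 ∈ [3/7, 2/3) → index 4
j=5: u_5=5/8 ∈ [3/7, 2/3) → index 4
j=6: u_6=3/4 ∈ [2/3, 19/21) → index 5
j=7: u_7=7/8 ∈ [2/3, 19/21) → index 5

0 1 2 3 4 4 5 5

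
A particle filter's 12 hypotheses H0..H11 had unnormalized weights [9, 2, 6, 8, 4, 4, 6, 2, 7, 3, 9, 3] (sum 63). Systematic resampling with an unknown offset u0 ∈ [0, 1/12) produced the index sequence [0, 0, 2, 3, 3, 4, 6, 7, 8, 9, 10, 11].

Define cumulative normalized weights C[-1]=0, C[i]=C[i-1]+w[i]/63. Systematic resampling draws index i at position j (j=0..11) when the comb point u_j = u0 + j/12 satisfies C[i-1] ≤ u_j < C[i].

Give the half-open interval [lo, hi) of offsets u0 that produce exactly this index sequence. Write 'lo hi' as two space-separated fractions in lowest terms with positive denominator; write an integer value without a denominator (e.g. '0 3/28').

1/28 11/252

C = [1/7, 11/63, 17/63, 25/63, 29/63, 11/21, 13/21, 41/63, 16/21, 17/21, 20/21, 1]
j=0 picked index 0: u0 ∈ [0, 1/7)
j=1 picked index 0: u0 ∈ [-1/12, 5/84)
j=2 picked index 2: u0 ∈ [1/126, 13/126)
j=3 picked index 3: u0 ∈ [5/252, 37/252)
j=4 picked index 3: u0 ∈ [-4/63, 4/63)
j=5 picked index 4: u0 ∈ [-5/252, 11/252)
j=6 picked index 6: u0 ∈ [1/42, 5/42)
j=7 picked index 7: u0 ∈ [1/28, 17/252)
j=8 picked index 8: u0 ∈ [-1/63, 2/21)
j=9 picked index 9: u0 ∈ [1/84, 5/84)
j=10 picked index 10: u0 ∈ [-1/42, 5/42)
j=11 picked index 11: u0 ∈ [1/28, 1/12)
intersection: [1/28, 11/252)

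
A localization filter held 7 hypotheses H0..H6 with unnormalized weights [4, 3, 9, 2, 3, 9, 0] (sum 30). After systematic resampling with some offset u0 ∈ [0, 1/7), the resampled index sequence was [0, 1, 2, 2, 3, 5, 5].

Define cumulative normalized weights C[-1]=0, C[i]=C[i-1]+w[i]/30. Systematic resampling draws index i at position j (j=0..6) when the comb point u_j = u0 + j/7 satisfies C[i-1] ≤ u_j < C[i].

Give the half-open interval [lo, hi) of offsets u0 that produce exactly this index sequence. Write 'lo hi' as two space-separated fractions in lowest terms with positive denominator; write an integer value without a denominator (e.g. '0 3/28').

0 1/35

C = [2/15, 7/30, 8/15, 3/5, 7/10, 1, 1]
j=0 picked index 0: u0 ∈ [0, 2/15)
j=1 picked index 1: u0 ∈ [-1/105, 19/210)
j=2 picked index 2: u0 ∈ [-11/210, 26/105)
j=3 picked index 2: u0 ∈ [-41/210, 11/105)
j=4 picked index 3: u0 ∈ [-4/105, 1/35)
j=5 picked index 5: u0 ∈ [-1/70, 2/7)
j=6 picked index 5: u0 ∈ [-11/70, 1/7)
intersection: [0, 1/35)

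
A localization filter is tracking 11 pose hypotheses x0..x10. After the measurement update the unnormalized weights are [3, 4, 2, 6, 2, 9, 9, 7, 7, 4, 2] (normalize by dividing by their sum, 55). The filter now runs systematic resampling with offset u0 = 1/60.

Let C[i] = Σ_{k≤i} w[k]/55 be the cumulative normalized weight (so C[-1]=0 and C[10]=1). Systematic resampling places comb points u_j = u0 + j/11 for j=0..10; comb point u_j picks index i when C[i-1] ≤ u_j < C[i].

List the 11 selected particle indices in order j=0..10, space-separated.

C = [3/55, 7/55, 9/55, 3/11, 17/55, 26/55, 7/11, 42/55, 49/55, 53/55, 1]
j=0: u_0=1/60 ∈ [0, 3/55) → index 0
j=1: u_1=71/660 ∈ [3/55, 7/55) → index 1
j=2: u_2=131/660 ∈ [9/55, 3/11) → index 3
j=3: u_3=191/660 ∈ [3/11, 17/55) → index 4
j=4: u_4=251/660 ∈ [17/55, 26/55) → index 5
j=5: u_5=311/660 ∈ [17/55, 26/55) → index 5
j=6: u_6=371/660 ∈ [26/55, 7/11) → index 6
j=7: u_7=431/660 ∈ [7/11, 42/55) → index 7
j=8: u_8=491/660 ∈ [7/11, 42/55) → index 7
j=9: u_9=551/660 ∈ [42/55, 49/55) → index 8
j=10: u_10=611/660 ∈ [49/55, 53/55) → index 9

0 1 3 4 5 5 6 7 7 8 9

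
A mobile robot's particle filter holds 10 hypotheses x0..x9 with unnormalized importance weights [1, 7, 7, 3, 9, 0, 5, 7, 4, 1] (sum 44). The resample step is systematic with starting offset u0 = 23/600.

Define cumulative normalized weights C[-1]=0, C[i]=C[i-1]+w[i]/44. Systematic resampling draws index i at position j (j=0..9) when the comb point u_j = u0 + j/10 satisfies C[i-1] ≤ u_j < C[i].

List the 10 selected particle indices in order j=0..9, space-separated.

1 1 2 2 4 4 6 7 7 8

C = [1/44, 2/11, 15/44, 9/22, 27/44, 27/44, 8/11, 39/44, 43/44, 1]
j=0: u_0=23/600 ∈ [1/44, 2/11) → index 1
j=1: u_1=83/600 ∈ [1/44, 2/11) → index 1
j=2: u_2=143/600 ∈ [2/11, 15/44) → index 2
j=3: u_3=203/600 ∈ [2/11, 15/44) → index 2
j=4: u_4=263/600 ∈ [9/22, 27/44) → index 4
j=5: u_5=323/600 ∈ [9/22, 27/44) → index 4
j=6: u_6=383/600 ∈ [27/44, 8/11) → index 6
j=7: u_7=443/600 ∈ [8/11, 39/44) → index 7
j=8: u_8=503/600 ∈ [8/11, 39/44) → index 7
j=9: u_9=563/600 ∈ [39/44, 43/44) → index 8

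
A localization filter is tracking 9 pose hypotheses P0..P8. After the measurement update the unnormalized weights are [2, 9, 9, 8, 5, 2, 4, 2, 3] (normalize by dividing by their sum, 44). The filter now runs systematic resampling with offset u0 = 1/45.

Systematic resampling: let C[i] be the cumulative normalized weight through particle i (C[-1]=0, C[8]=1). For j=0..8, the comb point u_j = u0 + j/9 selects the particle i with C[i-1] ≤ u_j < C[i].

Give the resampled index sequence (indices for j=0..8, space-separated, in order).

0 1 1 2 3 3 4 6 7

C = [1/22, 1/4, 5/11, 7/11, 3/4, 35/44, 39/44, 41/44, 1]
j=0: u_0=1/45 ∈ [0, 1/22) → index 0
j=1: u_1=2/15 ∈ [1/22, 1/4) → index 1
j=2: u_2=11/45 ∈ [1/22, 1/4) → index 1
j=3: u_3=16/45 ∈ [1/4, 5/11) → index 2
j=4: u_4=7/15 ∈ [5/11, 7/11) → index 3
j=5: u_5=26/45 ∈ [5/11, 7/11) → index 3
j=6: u_6=31/45 ∈ [7/11, 3/4) → index 4
j=7: u_7=4/5 ∈ [35/44, 39/44) → index 6
j=8: u_8=41/45 ∈ [39/44, 41/44) → index 7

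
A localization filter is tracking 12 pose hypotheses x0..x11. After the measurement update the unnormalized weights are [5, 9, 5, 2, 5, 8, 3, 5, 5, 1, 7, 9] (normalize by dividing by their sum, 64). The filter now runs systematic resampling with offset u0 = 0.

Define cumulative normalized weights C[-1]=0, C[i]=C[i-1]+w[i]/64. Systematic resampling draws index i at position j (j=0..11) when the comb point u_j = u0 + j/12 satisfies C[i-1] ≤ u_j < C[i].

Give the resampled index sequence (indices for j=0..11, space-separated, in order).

C = [5/64, 7/32, 19/64, 21/64, 13/32, 17/32, 37/64, 21/32, 47/64, 3/4, 55/64, 1]
j=0: u_0=0 ∈ [0, 5/64) → index 0
j=1: u_1=1/12 ∈ [5/64, 7/32) → index 1
j=2: u_2=1/6 ∈ [5/64, 7/32) → index 1
j=3: u_3=1/4 ∈ [7/32, 19/64) → index 2
j=4: u_4=1/3 ∈ [21/64, 13/32) → index 4
j=5: u_5=5/12 ∈ [13/32, 17/32) → index 5
j=6: u_6=1/2 ∈ [13/32, 17/32) → index 5
j=7: u_7=7/12 ∈ [37/64, 21/32) → index 7
j=8: u_8=2/3 ∈ [21/32, 47/64) → index 8
j=9: u_9=3/4 ∈ [3/4, 55/64) → index 10
j=10: u_10=5/6 ∈ [3/4, 55/64) → index 10
j=11: u_11=11/12 ∈ [55/64, 1) → index 11

0 1 1 2 4 5 5 7 8 10 10 11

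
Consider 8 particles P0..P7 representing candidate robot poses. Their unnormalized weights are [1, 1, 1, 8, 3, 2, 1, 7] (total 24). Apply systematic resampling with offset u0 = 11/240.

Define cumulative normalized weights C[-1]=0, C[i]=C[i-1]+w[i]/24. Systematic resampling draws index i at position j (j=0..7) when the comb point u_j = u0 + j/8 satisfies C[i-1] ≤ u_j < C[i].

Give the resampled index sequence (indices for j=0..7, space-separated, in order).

1 3 3 3 4 6 7 7

C = [1/24, 1/12, 1/8, 11/24, 7/12, 2/3, 17/24, 1]
j=0: u_0=11/240 ∈ [1/24, 1/12) → index 1
j=1: u_1=41/240 ∈ [1/8, 11/24) → index 3
j=2: u_2=71/240 ∈ [1/8, 11/24) → index 3
j=3: u_3=101/240 ∈ [1/8, 11/24) → index 3
j=4: u_4=131/240 ∈ [11/24, 7/12) → index 4
j=5: u_5=161/240 ∈ [2/3, 17/24) → index 6
j=6: u_6=191/240 ∈ [17/24, 1) → index 7
j=7: u_7=221/240 ∈ [17/24, 1) → index 7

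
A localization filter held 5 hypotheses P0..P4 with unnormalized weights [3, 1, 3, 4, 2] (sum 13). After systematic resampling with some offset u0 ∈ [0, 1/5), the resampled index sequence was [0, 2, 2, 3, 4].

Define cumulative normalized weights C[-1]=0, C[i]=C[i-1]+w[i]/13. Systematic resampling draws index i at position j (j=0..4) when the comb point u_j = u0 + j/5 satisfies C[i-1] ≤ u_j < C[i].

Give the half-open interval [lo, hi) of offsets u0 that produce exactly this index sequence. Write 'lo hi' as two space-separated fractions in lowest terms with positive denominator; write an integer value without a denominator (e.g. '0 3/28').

7/65 9/65

C = [3/13, 4/13, 7/13, 11/13, 1]
j=0 picked index 0: u0 ∈ [0, 3/13)
j=1 picked index 2: u0 ∈ [7/65, 22/65)
j=2 picked index 2: u0 ∈ [-6/65, 9/65)
j=3 picked index 3: u0 ∈ [-4/65, 16/65)
j=4 picked index 4: u0 ∈ [3/65, 1/5)
intersection: [7/65, 9/65)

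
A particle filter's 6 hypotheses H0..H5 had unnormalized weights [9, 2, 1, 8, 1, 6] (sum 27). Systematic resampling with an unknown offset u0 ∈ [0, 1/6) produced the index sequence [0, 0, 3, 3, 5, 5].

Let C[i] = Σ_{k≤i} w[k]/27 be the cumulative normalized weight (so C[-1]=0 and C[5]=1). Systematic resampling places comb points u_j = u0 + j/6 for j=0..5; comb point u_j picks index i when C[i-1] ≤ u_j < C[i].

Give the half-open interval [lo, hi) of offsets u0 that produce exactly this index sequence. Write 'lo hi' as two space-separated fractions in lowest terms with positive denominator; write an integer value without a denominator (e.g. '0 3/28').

C = [1/3, 11/27, 4/9, 20/27, 7/9, 1]
j=0 picked index 0: u0 ∈ [0, 1/3)
j=1 picked index 0: u0 ∈ [-1/6, 1/6)
j=2 picked index 3: u0 ∈ [1/9, 11/27)
j=3 picked index 3: u0 ∈ [-1/18, 13/54)
j=4 picked index 5: u0 ∈ [1/9, 1/3)
j=5 picked index 5: u0 ∈ [-1/18, 1/6)
intersection: [1/9, 1/6)

1/9 1/6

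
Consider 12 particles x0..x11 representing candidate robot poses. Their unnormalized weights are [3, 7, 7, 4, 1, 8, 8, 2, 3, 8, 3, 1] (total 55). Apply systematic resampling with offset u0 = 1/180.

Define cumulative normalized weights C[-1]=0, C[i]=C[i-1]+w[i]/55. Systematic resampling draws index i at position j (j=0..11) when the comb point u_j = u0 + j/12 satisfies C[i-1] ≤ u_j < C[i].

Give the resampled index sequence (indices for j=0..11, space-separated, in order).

0 1 1 2 3 5 5 6 6 8 9 9

C = [3/55, 2/11, 17/55, 21/55, 2/5, 6/11, 38/55, 8/11, 43/55, 51/55, 54/55, 1]
j=0: u_0=1/180 ∈ [0, 3/55) → index 0
j=1: u_1=4/45 ∈ [3/55, 2/11) → index 1
j=2: u_2=31/180 ∈ [3/55, 2/11) → index 1
j=3: u_3=23/90 ∈ [2/11, 17/55) → index 2
j=4: u_4=61/180 ∈ [17/55, 21/55) → index 3
j=5: u_5=19/45 ∈ [2/5, 6/11) → index 5
j=6: u_6=91/180 ∈ [2/5, 6/11) → index 5
j=7: u_7=53/90 ∈ [6/11, 38/55) → index 6
j=8: u_8=121/180 ∈ [6/11, 38/55) → index 6
j=9: u_9=34/45 ∈ [8/11, 43/55) → index 8
j=10: u_10=151/180 ∈ [43/55, 51/55) → index 9
j=11: u_11=83/90 ∈ [43/55, 51/55) → index 9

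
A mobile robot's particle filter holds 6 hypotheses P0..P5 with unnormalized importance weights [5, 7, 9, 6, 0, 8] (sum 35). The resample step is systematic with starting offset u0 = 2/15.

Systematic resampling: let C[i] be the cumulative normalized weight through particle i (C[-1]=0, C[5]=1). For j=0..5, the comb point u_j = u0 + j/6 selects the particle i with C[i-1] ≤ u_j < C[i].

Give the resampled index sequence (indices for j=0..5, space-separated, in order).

0 1 2 3 5 5

C = [1/7, 12/35, 3/5, 27/35, 27/35, 1]
j=0: u_0=2/15 ∈ [0, 1/7) → index 0
j=1: u_1=3/10 ∈ [1/7, 12/35) → index 1
j=2: u_2=7/15 ∈ [12/35, 3/5) → index 2
j=3: u_3=19/30 ∈ [3/5, 27/35) → index 3
j=4: u_4=4/5 ∈ [27/35, 1) → index 5
j=5: u_5=29/30 ∈ [27/35, 1) → index 5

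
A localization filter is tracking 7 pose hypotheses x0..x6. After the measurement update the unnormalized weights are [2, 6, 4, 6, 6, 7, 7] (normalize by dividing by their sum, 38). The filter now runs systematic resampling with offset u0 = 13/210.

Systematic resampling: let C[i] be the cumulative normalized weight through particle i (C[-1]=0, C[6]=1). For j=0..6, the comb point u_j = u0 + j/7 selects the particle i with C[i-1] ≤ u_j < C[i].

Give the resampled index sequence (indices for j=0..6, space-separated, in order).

C = [1/19, 4/19, 6/19, 9/19, 12/19, 31/38, 1]
j=0: u_0=13/210 ∈ [1/19, 4/19) → index 1
j=1: u_1=43/210 ∈ [1/19, 4/19) → index 1
j=2: u_2=73/210 ∈ [6/19, 9/19) → index 3
j=3: u_3=103/210 ∈ [9/19, 12/19) → index 4
j=4: u_4=19/30 ∈ [12/19, 31/38) → index 5
j=5: u_5=163/210 ∈ [12/19, 31/38) → index 5
j=6: u_6=193/210 ∈ [31/38, 1) → index 6

1 1 3 4 5 5 6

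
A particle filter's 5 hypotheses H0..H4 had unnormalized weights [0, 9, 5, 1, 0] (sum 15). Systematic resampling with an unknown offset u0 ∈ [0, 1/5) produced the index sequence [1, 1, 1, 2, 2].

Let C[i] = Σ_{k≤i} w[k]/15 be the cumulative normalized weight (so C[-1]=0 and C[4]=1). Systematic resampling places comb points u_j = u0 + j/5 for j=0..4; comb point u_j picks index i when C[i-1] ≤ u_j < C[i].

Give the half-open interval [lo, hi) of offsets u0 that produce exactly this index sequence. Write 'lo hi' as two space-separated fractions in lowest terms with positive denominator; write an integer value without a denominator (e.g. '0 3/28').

C = [0, 3/5, 14/15, 1, 1]
j=0 picked index 1: u0 ∈ [0, 3/5)
j=1 picked index 1: u0 ∈ [-1/5, 2/5)
j=2 picked index 1: u0 ∈ [-2/5, 1/5)
j=3 picked index 2: u0 ∈ [0, 1/3)
j=4 picked index 2: u0 ∈ [-1/5, 2/15)
intersection: [0, 2/15)

0 2/15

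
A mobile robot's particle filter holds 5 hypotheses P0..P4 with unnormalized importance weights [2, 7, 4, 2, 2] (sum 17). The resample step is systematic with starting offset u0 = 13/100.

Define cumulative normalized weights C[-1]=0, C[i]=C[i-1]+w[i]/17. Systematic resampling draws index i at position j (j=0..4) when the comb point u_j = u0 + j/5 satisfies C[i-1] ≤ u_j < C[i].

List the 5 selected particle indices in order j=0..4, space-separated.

C = [2/17, 9/17, 13/17, 15/17, 1]
j=0: u_0=13/100 ∈ [2/17, 9/17) → index 1
j=1: u_1=33/100 ∈ [2/17, 9/17) → index 1
j=2: u_2=53/100 ∈ [9/17, 13/17) → index 2
j=3: u_3=73/100 ∈ [9/17, 13/17) → index 2
j=4: u_4=93/100 ∈ [15/17, 1) → index 4

1 1 2 2 4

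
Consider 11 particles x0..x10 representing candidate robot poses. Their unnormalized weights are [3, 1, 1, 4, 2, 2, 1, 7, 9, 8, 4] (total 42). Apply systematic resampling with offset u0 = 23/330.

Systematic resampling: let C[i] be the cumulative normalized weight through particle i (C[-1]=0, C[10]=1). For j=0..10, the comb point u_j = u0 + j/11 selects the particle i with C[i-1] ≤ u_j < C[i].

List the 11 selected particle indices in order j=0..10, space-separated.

0 3 4 7 7 8 8 8 9 9 10

C = [1/14, 2/21, 5/42, 3/14, 11/42, 13/42, 1/3, 1/2, 5/7, 19/21, 1]
j=0: u_0=23/330 ∈ [0, 1/14) → index 0
j=1: u_1=53/330 ∈ [5/42, 3/14) → index 3
j=2: u_2=83/330 ∈ [3/14, 11/42) → index 4
j=3: u_3=113/330 ∈ [1/3, 1/2) → index 7
j=4: u_4=13/30 ∈ [1/3, 1/2) → index 7
j=5: u_5=173/330 ∈ [1/2, 5/7) → index 8
j=6: u_6=203/330 ∈ [1/2, 5/7) → index 8
j=7: u_7=233/330 ∈ [1/2, 5/7) → index 8
j=8: u_8=263/330 ∈ [5/7, 19/21) → index 9
j=9: u_9=293/330 ∈ [5/7, 19/21) → index 9
j=10: u_10=323/330 ∈ [19/21, 1) → index 10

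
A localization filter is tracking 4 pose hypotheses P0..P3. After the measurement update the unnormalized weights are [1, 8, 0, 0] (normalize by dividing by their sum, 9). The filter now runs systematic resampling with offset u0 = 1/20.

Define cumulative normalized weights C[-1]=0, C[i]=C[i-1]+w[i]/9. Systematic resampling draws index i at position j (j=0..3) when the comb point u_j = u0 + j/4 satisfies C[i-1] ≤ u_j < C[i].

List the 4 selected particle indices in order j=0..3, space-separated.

0 1 1 1

C = [1/9, 1, 1, 1]
j=0: u_0=1/20 ∈ [0, 1/9) → index 0
j=1: u_1=3/10 ∈ [1/9, 1) → index 1
j=2: u_2=11/20 ∈ [1/9, 1) → index 1
j=3: u_3=4/5 ∈ [1/9, 1) → index 1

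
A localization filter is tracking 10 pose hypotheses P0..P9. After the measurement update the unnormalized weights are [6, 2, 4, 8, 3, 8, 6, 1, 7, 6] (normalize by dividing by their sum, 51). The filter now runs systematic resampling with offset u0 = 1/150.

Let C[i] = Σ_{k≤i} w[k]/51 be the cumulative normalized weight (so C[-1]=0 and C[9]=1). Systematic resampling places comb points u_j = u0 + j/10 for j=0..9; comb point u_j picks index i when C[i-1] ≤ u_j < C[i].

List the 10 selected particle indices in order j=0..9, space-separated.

C = [2/17, 8/51, 4/17, 20/51, 23/51, 31/51, 37/51, 38/51, 15/17, 1]
j=0: u_0=1/150 ∈ [0, 2/17) → index 0
j=1: u_1=8/75 ∈ [0, 2/17) → index 0
j=2: u_2=31/150 ∈ [8/51, 4/17) → index 2
j=3: u_3=23/75 ∈ [4/17, 20/51) → index 3
j=4: u_4=61/150 ∈ [20/51, 23/51) → index 4
j=5: u_5=38/75 ∈ [23/51, 31/51) → index 5
j=6: u_6=91/150 ∈ [23/51, 31/51) → index 5
j=7: u_7=53/75 ∈ [31/51, 37/51) → index 6
j=8: u_8=121/150 ∈ [38/51, 15/17) → index 8
j=9: u_9=68/75 ∈ [15/17, 1) → index 9

0 0 2 3 4 5 5 6 8 9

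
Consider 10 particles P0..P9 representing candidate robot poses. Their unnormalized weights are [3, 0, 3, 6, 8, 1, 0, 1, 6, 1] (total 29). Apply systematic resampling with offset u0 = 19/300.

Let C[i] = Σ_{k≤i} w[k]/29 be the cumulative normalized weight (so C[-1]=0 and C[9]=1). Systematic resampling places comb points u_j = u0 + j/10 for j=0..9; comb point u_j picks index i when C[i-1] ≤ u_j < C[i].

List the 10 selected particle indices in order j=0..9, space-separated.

0 2 3 3 4 4 4 8 8 8

C = [3/29, 3/29, 6/29, 12/29, 20/29, 21/29, 21/29, 22/29, 28/29, 1]
j=0: u_0=19/300 ∈ [0, 3/29) → index 0
j=1: u_1=49/300 ∈ [3/29, 6/29) → index 2
j=2: u_2=79/300 ∈ [6/29, 12/29) → index 3
j=3: u_3=109/300 ∈ [6/29, 12/29) → index 3
j=4: u_4=139/300 ∈ [12/29, 20/29) → index 4
j=5: u_5=169/300 ∈ [12/29, 20/29) → index 4
j=6: u_6=199/300 ∈ [12/29, 20/29) → index 4
j=7: u_7=229/300 ∈ [22/29, 28/29) → index 8
j=8: u_8=259/300 ∈ [22/29, 28/29) → index 8
j=9: u_9=289/300 ∈ [22/29, 28/29) → index 8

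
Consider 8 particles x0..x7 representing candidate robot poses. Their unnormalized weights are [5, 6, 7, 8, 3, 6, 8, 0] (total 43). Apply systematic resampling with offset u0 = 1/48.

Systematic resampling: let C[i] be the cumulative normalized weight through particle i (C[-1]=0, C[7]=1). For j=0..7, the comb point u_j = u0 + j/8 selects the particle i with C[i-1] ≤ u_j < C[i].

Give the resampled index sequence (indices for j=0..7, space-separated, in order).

C = [5/43, 11/43, 18/43, 26/43, 29/43, 35/43, 1, 1]
j=0: u_0=1/48 ∈ [0, 5/43) → index 0
j=1: u_1=7/48 ∈ [5/43, 11/43) → index 1
j=2: u_2=13/48 ∈ [11/43, 18/43) → index 2
j=3: u_3=19/48 ∈ [11/43, 18/43) → index 2
j=4: u_4=25/48 ∈ [18/43, 26/43) → index 3
j=5: u_5=31/48 ∈ [26/43, 29/43) → index 4
j=6: u_6=37/48 ∈ [29/43, 35/43) → index 5
j=7: u_7=43/48 ∈ [35/43, 1) → index 6

0 1 2 2 3 4 5 6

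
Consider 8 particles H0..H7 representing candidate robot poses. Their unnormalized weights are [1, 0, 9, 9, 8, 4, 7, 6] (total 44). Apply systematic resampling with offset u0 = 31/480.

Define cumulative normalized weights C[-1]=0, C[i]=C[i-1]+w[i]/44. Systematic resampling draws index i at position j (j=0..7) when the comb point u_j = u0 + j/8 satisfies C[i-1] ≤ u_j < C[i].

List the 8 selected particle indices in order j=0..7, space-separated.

C = [1/44, 1/44, 5/22, 19/44, 27/44, 31/44, 19/22, 1]
j=0: u_0=31/480 ∈ [1/44, 5/22) → index 2
j=1: u_1=91/480 ∈ [1/44, 5/22) → index 2
j=2: u_2=151/480 ∈ [5/22, 19/44) → index 3
j=3: u_3=211/480 ∈ [19/44, 27/44) → index 4
j=4: u_4=271/480 ∈ [19/44, 27/44) → index 4
j=5: u_5=331/480 ∈ [27/44, 31/44) → index 5
j=6: u_6=391/480 ∈ [31/44, 19/22) → index 6
j=7: u_7=451/480 ∈ [19/22, 1) → index 7

2 2 3 4 4 5 6 7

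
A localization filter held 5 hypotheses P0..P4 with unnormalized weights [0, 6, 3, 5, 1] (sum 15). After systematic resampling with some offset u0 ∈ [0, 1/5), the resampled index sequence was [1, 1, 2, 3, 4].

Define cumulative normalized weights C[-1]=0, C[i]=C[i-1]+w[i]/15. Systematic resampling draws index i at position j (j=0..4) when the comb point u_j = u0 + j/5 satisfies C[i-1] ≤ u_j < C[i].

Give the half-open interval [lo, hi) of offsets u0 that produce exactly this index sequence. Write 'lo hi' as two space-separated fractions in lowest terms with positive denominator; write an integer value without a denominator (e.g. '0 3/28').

2/15 1/5

C = [0, 2/5, 3/5, 14/15, 1]
j=0 picked index 1: u0 ∈ [0, 2/5)
j=1 picked index 1: u0 ∈ [-1/5, 1/5)
j=2 picked index 2: u0 ∈ [0, 1/5)
j=3 picked index 3: u0 ∈ [0, 1/3)
j=4 picked index 4: u0 ∈ [2/15, 1/5)
intersection: [2/15, 1/5)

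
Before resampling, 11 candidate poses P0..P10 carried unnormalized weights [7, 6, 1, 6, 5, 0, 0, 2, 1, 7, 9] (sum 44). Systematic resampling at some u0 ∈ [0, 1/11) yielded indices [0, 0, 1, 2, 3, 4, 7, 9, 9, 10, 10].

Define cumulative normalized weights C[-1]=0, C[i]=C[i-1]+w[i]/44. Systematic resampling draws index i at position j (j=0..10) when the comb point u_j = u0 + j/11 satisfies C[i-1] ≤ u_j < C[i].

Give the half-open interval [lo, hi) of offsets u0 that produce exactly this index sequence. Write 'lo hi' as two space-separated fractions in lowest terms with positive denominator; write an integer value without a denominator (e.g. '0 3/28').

C = [7/44, 13/44, 7/22, 5/11, 25/44, 25/44, 25/44, 27/44, 7/11, 35/44, 1]
j=0 picked index 0: u0 ∈ [0, 7/44)
j=1 picked index 0: u0 ∈ [-1/11, 3/44)
j=2 picked index 1: u0 ∈ [-1/44, 5/44)
j=3 picked index 2: u0 ∈ [1/44, 1/22)
j=4 picked index 3: u0 ∈ [-1/22, 1/11)
j=5 picked index 4: u0 ∈ [0, 5/44)
j=6 picked index 7: u0 ∈ [1/44, 3/44)
j=7 picked index 9: u0 ∈ [0, 7/44)
j=8 picked index 9: u0 ∈ [-1/11, 3/44)
j=9 picked index 10: u0 ∈ [-1/44, 2/11)
j=10 picked index 10: u0 ∈ [-5/44, 1/11)
intersection: [1/44, 1/22)

1/44 1/22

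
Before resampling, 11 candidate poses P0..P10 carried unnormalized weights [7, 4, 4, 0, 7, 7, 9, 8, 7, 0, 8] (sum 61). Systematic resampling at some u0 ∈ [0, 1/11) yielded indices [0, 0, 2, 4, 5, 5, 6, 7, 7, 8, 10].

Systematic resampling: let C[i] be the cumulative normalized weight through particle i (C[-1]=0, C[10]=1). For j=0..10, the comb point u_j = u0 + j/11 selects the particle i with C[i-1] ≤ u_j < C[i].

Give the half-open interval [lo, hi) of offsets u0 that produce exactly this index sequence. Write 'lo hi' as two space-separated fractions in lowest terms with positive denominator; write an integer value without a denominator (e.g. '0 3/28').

C = [7/61, 11/61, 15/61, 15/61, 22/61, 29/61, 38/61, 46/61, 53/61, 53/61, 1]
j=0 picked index 0: u0 ∈ [0, 7/61)
j=1 picked index 0: u0 ∈ [-1/11, 16/671)
j=2 picked index 2: u0 ∈ [-1/671, 43/671)
j=3 picked index 4: u0 ∈ [-18/671, 59/671)
j=4 picked index 5: u0 ∈ [-2/671, 75/671)
j=5 picked index 5: u0 ∈ [-63/671, 14/671)
j=6 picked index 6: u0 ∈ [-47/671, 52/671)
j=7 picked index 7: u0 ∈ [-9/671, 79/671)
j=8 picked index 7: u0 ∈ [-70/671, 18/671)
j=9 picked index 8: u0 ∈ [-43/671, 34/671)
j=10 picked index 10: u0 ∈ [-27/671, 1/11)
intersection: [0, 14/671)

0 14/671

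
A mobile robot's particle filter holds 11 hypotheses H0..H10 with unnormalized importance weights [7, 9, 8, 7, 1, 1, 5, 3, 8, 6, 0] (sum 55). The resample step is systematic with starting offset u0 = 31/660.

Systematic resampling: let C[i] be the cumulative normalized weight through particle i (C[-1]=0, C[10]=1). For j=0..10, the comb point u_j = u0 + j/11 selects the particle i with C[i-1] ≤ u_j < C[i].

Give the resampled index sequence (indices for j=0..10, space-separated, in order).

0 1 1 2 2 3 5 6 8 8 9

C = [7/55, 16/55, 24/55, 31/55, 32/55, 3/5, 38/55, 41/55, 49/55, 1, 1]
j=0: u_0=31/660 ∈ [0, 7/55) → index 0
j=1: u_1=91/660 ∈ [7/55, 16/55) → index 1
j=2: u_2=151/660 ∈ [7/55, 16/55) → index 1
j=3: u_3=211/660 ∈ [16/55, 24/55) → index 2
j=4: u_4=271/660 ∈ [16/55, 24/55) → index 2
j=5: u_5=331/660 ∈ [24/55, 31/55) → index 3
j=6: u_6=391/660 ∈ [32/55, 3/5) → index 5
j=7: u_7=41/60 ∈ [3/5, 38/55) → index 6
j=8: u_8=511/660 ∈ [41/55, 49/55) → index 8
j=9: u_9=571/660 ∈ [41/55, 49/55) → index 8
j=10: u_10=631/660 ∈ [49/55, 1) → index 9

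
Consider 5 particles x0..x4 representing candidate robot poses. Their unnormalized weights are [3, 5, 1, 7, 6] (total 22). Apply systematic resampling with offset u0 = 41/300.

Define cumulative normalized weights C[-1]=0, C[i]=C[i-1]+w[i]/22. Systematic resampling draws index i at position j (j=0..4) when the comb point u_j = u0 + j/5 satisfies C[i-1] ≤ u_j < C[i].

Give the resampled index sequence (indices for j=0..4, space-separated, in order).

C = [3/22, 4/11, 9/22, 8/11, 1]
j=0: u_0=41/300 ∈ [3/22, 4/11) → index 1
j=1: u_1=101/300 ∈ [3/22, 4/11) → index 1
j=2: u_2=161/300 ∈ [9/22, 8/11) → index 3
j=3: u_3=221/300 ∈ [8/11, 1) → index 4
j=4: u_4=281/300 ∈ [8/11, 1) → index 4

1 1 3 4 4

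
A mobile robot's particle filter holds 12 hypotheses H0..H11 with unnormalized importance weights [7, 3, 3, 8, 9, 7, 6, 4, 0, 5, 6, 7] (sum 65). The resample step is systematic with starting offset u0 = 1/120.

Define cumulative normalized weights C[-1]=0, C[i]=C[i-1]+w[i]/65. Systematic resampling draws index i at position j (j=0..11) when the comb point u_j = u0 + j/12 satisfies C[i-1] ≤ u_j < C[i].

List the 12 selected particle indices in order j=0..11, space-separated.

C = [7/65, 2/13, 1/5, 21/65, 6/13, 37/65, 43/65, 47/65, 47/65, 4/5, 58/65, 1]
j=0: u_0=1/120 ∈ [0, 7/65) → index 0
j=1: u_1=11/120 ∈ [0, 7/65) → index 0
j=2: u_2=7/40 ∈ [2/13, 1/5) → index 2
j=3: u_3=31/120 ∈ [1/5, 21/65) → index 3
j=4: u_4=41/120 ∈ [21/65, 6/13) → index 4
j=5: u_5=17/40 ∈ [21/65, 6/13) → index 4
j=6: u_6=61/120 ∈ [6/13, 37/65) → index 5
j=7: u_7=71/120 ∈ [37/65, 43/65) → index 6
j=8: u_8=27/40 ∈ [43/65, 47/65) → index 7
j=9: u_9=91/120 ∈ [47/65, 4/5) → index 9
j=10: u_10=101/120 ∈ [4/5, 58/65) → index 10
j=11: u_11=37/40 ∈ [58/65, 1) → index 11

0 0 2 3 4 4 5 6 7 9 10 11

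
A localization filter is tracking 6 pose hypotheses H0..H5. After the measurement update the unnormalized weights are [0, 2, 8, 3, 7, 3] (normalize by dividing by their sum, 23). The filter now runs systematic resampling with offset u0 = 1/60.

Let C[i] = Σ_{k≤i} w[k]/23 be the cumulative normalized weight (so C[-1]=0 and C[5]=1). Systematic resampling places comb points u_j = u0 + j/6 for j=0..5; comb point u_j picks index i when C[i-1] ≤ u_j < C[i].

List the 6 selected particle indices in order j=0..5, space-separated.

1 2 2 3 4 4

C = [0, 2/23, 10/23, 13/23, 20/23, 1]
j=0: u_0=1/60 ∈ [0, 2/23) → index 1
j=1: u_1=11/60 ∈ [2/23, 10/23) → index 2
j=2: u_2=7/20 ∈ [2/23, 10/23) → index 2
j=3: u_3=31/60 ∈ [10/23, 13/23) → index 3
j=4: u_4=41/60 ∈ [13/23, 20/23) → index 4
j=5: u_5=17/20 ∈ [13/23, 20/23) → index 4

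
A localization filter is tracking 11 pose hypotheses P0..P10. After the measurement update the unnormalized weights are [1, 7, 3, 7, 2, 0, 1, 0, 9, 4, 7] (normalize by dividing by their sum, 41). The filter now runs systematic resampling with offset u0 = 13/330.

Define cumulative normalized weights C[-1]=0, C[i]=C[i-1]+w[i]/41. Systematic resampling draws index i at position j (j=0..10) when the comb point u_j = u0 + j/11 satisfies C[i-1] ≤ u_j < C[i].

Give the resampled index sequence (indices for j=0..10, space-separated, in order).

1 1 2 3 3 6 8 8 9 10 10

C = [1/41, 8/41, 11/41, 18/41, 20/41, 20/41, 21/41, 21/41, 30/41, 34/41, 1]
j=0: u_0=13/330 ∈ [1/41, 8/41) → index 1
j=1: u_1=43/330 ∈ [1/41, 8/41) → index 1
j=2: u_2=73/330 ∈ [8/41, 11/41) → index 2
j=3: u_3=103/330 ∈ [11/41, 18/41) → index 3
j=4: u_4=133/330 ∈ [11/41, 18/41) → index 3
j=5: u_5=163/330 ∈ [20/41, 21/41) → index 6
j=6: u_6=193/330 ∈ [21/41, 30/41) → index 8
j=7: u_7=223/330 ∈ [21/41, 30/41) → index 8
j=8: u_8=23/30 ∈ [30/41, 34/41) → index 9
j=9: u_9=283/330 ∈ [34/41, 1) → index 10
j=10: u_10=313/330 ∈ [34/41, 1) → index 10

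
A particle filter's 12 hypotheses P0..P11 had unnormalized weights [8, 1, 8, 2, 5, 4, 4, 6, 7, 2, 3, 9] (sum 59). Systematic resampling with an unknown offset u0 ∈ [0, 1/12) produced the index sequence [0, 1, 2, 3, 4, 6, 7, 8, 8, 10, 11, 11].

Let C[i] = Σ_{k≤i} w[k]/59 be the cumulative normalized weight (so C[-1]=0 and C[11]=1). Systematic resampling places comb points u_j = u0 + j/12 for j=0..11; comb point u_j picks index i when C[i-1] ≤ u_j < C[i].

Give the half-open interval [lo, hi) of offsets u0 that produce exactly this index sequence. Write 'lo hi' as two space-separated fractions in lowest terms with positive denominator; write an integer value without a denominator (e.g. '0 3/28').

C = [8/59, 9/59, 17/59, 19/59, 24/59, 28/59, 32/59, 38/59, 45/59, 47/59, 50/59, 1]
j=0 picked index 0: u0 ∈ [0, 8/59)
j=1 picked index 1: u0 ∈ [37/708, 49/708)
j=2 picked index 2: u0 ∈ [-5/354, 43/354)
j=3 picked index 3: u0 ∈ [9/236, 17/236)
j=4 picked index 4: u0 ∈ [-2/177, 13/177)
j=5 picked index 6: u0 ∈ [41/708, 89/708)
j=6 picked index 7: u0 ∈ [5/118, 17/118)
j=7 picked index 8: u0 ∈ [43/708, 127/708)
j=8 picked index 8: u0 ∈ [-4/177, 17/177)
j=9 picked index 10: u0 ∈ [11/236, 23/236)
j=10 picked index 11: u0 ∈ [5/354, 1/6)
j=11 picked index 11: u0 ∈ [-49/708, 1/12)
intersection: [43/708, 49/708)

43/708 49/708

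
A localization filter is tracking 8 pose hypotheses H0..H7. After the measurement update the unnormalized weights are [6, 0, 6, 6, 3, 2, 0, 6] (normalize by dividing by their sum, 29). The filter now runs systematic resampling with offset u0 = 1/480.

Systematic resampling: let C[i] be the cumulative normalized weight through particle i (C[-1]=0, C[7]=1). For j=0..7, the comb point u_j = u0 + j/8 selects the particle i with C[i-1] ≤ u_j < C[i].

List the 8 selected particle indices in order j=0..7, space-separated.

0 0 2 2 3 4 5 7

C = [6/29, 6/29, 12/29, 18/29, 21/29, 23/29, 23/29, 1]
j=0: u_0=1/480 ∈ [0, 6/29) → index 0
j=1: u_1=61/480 ∈ [0, 6/29) → index 0
j=2: u_2=121/480 ∈ [6/29, 12/29) → index 2
j=3: u_3=181/480 ∈ [6/29, 12/29) → index 2
j=4: u_4=241/480 ∈ [12/29, 18/29) → index 3
j=5: u_5=301/480 ∈ [18/29, 21/29) → index 4
j=6: u_6=361/480 ∈ [21/29, 23/29) → index 5
j=7: u_7=421/480 ∈ [23/29, 1) → index 7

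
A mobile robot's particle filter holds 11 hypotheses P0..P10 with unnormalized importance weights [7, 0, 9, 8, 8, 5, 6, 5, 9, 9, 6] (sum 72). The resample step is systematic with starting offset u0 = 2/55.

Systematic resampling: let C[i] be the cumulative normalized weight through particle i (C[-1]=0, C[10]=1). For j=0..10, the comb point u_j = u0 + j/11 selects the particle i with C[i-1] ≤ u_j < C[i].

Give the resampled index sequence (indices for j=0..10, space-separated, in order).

C = [7/72, 7/72, 2/9, 1/3, 4/9, 37/72, 43/72, 2/3, 19/24, 11/12, 1]
j=0: u_0=2/55 ∈ [0, 7/72) → index 0
j=1: u_1=7/55 ∈ [7/72, 2/9) → index 2
j=2: u_2=12/55 ∈ [7/72, 2/9) → index 2
j=3: u_3=17/55 ∈ [2/9, 1/3) → index 3
j=4: u_4=2/5 ∈ [1/3, 4/9) → index 4
j=5: u_5=27/55 ∈ [4/9, 37/72) → index 5
j=6: u_6=32/55 ∈ [37/72, 43/72) → index 6
j=7: u_7=37/55 ∈ [2/3, 19/24) → index 8
j=8: u_8=42/55 ∈ [2/3, 19/24) → index 8
j=9: u_9=47/55 ∈ [19/24, 11/12) → index 9
j=10: u_10=52/55 ∈ [11/12, 1) → index 10

0 2 2 3 4 5 6 8 8 9 10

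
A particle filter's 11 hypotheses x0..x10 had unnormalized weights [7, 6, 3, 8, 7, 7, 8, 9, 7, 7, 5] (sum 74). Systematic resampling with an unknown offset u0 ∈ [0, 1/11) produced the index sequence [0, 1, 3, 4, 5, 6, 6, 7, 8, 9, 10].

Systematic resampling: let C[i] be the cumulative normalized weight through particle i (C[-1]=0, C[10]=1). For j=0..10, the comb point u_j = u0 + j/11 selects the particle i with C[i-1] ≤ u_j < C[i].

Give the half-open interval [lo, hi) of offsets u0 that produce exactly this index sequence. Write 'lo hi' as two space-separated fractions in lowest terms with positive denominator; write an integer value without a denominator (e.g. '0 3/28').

C = [7/74, 13/74, 8/37, 12/37, 31/74, 19/37, 23/37, 55/74, 31/37, 69/74, 1]
j=0 picked index 0: u0 ∈ [0, 7/74)
j=1 picked index 1: u0 ∈ [3/814, 69/814)
j=2 picked index 3: u0 ∈ [14/407, 58/407)
j=3 picked index 4: u0 ∈ [21/407, 119/814)
j=4 picked index 5: u0 ∈ [45/814, 61/407)
j=5 picked index 6: u0 ∈ [24/407, 68/407)
j=6 picked index 6: u0 ∈ [-13/407, 31/407)
j=7 picked index 7: u0 ∈ [-6/407, 87/814)
j=8 picked index 8: u0 ∈ [13/814, 45/407)
j=9 picked index 9: u0 ∈ [8/407, 93/814)
j=10 picked index 10: u0 ∈ [19/814, 1/11)
intersection: [24/407, 31/407)

24/407 31/407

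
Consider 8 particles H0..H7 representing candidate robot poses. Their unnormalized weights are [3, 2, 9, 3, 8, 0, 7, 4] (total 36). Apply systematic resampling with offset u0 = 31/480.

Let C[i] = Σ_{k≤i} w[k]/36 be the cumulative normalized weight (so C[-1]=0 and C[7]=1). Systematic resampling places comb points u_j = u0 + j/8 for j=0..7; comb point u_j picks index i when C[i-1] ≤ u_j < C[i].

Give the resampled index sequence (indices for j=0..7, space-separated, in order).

0 2 2 3 4 4 6 7

C = [1/12, 5/36, 7/18, 17/36, 25/36, 25/36, 8/9, 1]
j=0: u_0=31/480 ∈ [0, 1/12) → index 0
j=1: u_1=91/480 ∈ [5/36, 7/18) → index 2
j=2: u_2=151/480 ∈ [5/36, 7/18) → index 2
j=3: u_3=211/480 ∈ [7/18, 17/36) → index 3
j=4: u_4=271/480 ∈ [17/36, 25/36) → index 4
j=5: u_5=331/480 ∈ [17/36, 25/36) → index 4
j=6: u_6=391/480 ∈ [25/36, 8/9) → index 6
j=7: u_7=451/480 ∈ [8/9, 1) → index 7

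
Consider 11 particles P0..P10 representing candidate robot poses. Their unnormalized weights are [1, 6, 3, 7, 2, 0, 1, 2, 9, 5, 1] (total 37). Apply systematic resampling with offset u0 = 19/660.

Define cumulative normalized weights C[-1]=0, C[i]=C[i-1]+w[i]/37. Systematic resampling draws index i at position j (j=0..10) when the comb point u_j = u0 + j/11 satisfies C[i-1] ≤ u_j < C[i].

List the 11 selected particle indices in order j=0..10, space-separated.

C = [1/37, 7/37, 10/37, 17/37, 19/37, 19/37, 20/37, 22/37, 31/37, 36/37, 1]
j=0: u_0=19/660 ∈ [1/37, 7/37) → index 1
j=1: u_1=79/660 ∈ [1/37, 7/37) → index 1
j=2: u_2=139/660 ∈ [7/37, 10/37) → index 2
j=3: u_3=199/660 ∈ [10/37, 17/37) → index 3
j=4: u_4=259/660 ∈ [10/37, 17/37) → index 3
j=5: u_5=29/60 ∈ [17/37, 19/37) → index 4
j=6: u_6=379/660 ∈ [20/37, 22/37) → index 7
j=7: u_7=439/660 ∈ [22/37, 31/37) → index 8
j=8: u_8=499/660 ∈ [22/37, 31/37) → index 8
j=9: u_9=559/660 ∈ [31/37, 36/37) → index 9
j=10: u_10=619/660 ∈ [31/37, 36/37) → index 9

1 1 2 3 3 4 7 8 8 9 9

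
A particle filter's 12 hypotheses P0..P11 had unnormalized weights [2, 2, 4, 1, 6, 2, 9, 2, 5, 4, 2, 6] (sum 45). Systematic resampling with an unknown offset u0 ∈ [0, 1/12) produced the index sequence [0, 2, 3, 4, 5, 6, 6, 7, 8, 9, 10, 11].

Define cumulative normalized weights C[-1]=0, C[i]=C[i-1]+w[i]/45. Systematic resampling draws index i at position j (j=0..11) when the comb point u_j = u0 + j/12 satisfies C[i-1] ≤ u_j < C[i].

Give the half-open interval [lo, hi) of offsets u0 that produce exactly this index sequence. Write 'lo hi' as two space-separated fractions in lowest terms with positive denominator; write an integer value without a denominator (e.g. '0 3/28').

C = [2/45, 4/45, 8/45, 1/5, 1/3, 17/45, 26/45, 28/45, 11/15, 37/45, 13/15, 1]
j=0 picked index 0: u0 ∈ [0, 2/45)
j=1 picked index 2: u0 ∈ [1/180, 17/180)
j=2 picked index 3: u0 ∈ [1/90, 1/30)
j=3 picked index 4: u0 ∈ [-1/20, 1/12)
j=4 picked index 5: u0 ∈ [0, 2/45)
j=5 picked index 6: u0 ∈ [-7/180, 29/180)
j=6 picked index 6: u0 ∈ [-11/90, 7/90)
j=7 picked index 7: u0 ∈ [-1/180, 7/180)
j=8 picked index 8: u0 ∈ [-2/45, 1/15)
j=9 picked index 9: u0 ∈ [-1/60, 13/180)
j=10 picked index 10: u0 ∈ [-1/90, 1/30)
j=11 picked index 11: u0 ∈ [-1/20, 1/12)
intersection: [1/90, 1/30)

1/90 1/30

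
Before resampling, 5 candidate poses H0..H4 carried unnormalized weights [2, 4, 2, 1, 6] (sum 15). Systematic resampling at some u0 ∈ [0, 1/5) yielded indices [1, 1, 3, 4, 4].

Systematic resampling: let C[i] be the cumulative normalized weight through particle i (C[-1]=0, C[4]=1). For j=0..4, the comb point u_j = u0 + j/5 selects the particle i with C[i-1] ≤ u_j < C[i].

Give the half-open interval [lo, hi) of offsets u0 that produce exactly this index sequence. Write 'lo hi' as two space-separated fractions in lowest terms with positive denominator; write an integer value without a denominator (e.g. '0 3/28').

C = [2/15, 2/5, 8/15, 3/5, 1]
j=0 picked index 1: u0 ∈ [2/15, 2/5)
j=1 picked index 1: u0 ∈ [-1/15, 1/5)
j=2 picked index 3: u0 ∈ [2/15, 1/5)
j=3 picked index 4: u0 ∈ [0, 2/5)
j=4 picked index 4: u0 ∈ [-1/5, 1/5)
intersection: [2/15, 1/5)

2/15 1/5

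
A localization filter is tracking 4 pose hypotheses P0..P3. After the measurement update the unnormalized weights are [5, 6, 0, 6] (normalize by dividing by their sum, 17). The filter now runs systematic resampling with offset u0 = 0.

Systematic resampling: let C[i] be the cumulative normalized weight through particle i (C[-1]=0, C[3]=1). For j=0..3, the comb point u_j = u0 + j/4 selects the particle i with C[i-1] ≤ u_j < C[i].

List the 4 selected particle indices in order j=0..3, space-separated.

C = [5/17, 11/17, 11/17, 1]
j=0: u_0=0 ∈ [0, 5/17) → index 0
j=1: u_1=1/4 ∈ [0, 5/17) → index 0
j=2: u_2=1/2 ∈ [5/17, 11/17) → index 1
j=3: u_3=3/4 ∈ [11/17, 1) → index 3

0 0 1 3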